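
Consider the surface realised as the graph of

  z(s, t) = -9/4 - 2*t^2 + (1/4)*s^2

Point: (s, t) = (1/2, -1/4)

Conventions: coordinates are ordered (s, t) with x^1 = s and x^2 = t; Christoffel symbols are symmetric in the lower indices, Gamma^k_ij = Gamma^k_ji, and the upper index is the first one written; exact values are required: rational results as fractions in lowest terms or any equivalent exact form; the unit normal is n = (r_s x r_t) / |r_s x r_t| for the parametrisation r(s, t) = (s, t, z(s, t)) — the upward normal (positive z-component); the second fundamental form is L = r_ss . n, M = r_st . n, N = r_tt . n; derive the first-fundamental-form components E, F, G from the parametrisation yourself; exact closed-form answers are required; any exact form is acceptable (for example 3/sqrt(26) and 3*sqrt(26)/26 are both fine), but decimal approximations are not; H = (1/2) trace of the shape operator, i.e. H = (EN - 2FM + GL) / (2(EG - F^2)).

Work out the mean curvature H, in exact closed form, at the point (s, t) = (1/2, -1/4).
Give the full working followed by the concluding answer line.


z_s = 1/4, z_t = 1, z_ss = 1/2, z_st = 0, z_tt = -4
E = 17/16, F = 1/4, G = 2; answer radicand W^2 = 33/16
unnormalised second-form numerators: l = 1/2, m = 0, n = -4; L = l/sqrt(33/16), and similarly M = m/sqrt(W^2), N = n/sqrt(W^2)
H = (E*n - 2*F*m + G*l) / (2*(EG - F^2)*sqrt(W^2)); E*n - 2*F*m + G*l = -13/4, EG - F^2 = 33/16, so H = (-26/33)/sqrt(33/16)

Answer: H = -104*sqrt(33)/1089


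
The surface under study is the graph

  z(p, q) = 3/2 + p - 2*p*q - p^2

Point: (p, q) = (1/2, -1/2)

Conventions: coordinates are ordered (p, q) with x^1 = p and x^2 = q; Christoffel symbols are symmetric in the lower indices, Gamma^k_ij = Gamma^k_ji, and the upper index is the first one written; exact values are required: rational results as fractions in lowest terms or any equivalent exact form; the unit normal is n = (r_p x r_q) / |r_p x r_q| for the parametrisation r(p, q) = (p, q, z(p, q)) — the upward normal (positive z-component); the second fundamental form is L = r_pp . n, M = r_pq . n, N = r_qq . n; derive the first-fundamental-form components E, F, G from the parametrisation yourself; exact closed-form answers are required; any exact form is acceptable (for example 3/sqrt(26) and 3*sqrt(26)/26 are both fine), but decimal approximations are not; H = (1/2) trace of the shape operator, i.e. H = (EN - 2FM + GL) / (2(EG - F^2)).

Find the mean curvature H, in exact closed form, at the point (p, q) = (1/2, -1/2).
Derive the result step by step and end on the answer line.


z_p = 1, z_q = -1, z_pp = -2, z_pq = -2, z_qq = 0
E = 2, F = -1, G = 2; answer radicand W^2 = 3
unnormalised second-form numerators: l = -2, m = -2, n = 0; L = l/sqrt(3), and similarly M = m/sqrt(W^2), N = n/sqrt(W^2)
H = (E*n - 2*F*m + G*l) / (2*(EG - F^2)*sqrt(W^2)); E*n - 2*F*m + G*l = -8, EG - F^2 = 3, so H = (-4/3)/sqrt(3)

Answer: H = -4*sqrt(3)/9


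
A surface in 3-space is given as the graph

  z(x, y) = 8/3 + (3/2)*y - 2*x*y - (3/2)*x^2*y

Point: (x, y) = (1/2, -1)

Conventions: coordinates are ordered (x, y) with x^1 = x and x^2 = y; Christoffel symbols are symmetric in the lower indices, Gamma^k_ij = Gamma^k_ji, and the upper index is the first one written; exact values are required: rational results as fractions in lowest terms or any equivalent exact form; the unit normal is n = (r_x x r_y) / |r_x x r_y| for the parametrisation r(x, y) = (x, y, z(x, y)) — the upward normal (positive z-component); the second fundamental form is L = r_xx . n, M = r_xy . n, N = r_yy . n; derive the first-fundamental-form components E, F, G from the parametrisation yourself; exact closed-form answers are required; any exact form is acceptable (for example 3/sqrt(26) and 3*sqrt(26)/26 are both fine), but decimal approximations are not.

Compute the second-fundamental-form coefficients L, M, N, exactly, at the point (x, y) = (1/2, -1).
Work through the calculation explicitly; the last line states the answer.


z_x = 7/2, z_y = 1/8, z_xx = 3, z_xy = -7/2, z_yy = 0
E = 53/4, F = 7/16, G = 65/64; answer radicand W^2 = 849/64
unnormalised second-form numerators: l = 3, m = -7/2, n = 0; L = l/sqrt(849/64), and similarly M = m/sqrt(W^2), N = n/sqrt(W^2)

Answer: L = 8*sqrt(849)/283, M = -28*sqrt(849)/849, N = 0


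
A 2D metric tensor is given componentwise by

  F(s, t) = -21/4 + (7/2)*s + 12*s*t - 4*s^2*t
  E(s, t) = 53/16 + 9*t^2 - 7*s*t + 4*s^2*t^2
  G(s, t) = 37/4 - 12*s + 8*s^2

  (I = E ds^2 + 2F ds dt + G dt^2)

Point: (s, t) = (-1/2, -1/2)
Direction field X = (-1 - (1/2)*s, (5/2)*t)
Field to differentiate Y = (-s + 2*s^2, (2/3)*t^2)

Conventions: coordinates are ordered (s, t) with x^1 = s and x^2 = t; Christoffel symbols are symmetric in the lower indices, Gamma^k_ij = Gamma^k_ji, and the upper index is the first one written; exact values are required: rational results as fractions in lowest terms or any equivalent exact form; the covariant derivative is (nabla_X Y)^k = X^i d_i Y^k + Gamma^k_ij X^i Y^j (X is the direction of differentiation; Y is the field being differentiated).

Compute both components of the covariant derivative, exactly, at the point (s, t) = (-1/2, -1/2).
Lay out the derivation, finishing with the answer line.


E = 65/16, F = -7/2, G = 69/4 at the point
E_s = 5/2, E_t = -13/2, F_s = -9/2, F_t = -7, G_s = -20, G_t = 0
EG - F^2 = 3701/64;  g^inv = (64/3701) * [[69/4, 7/2], [7/2, 65/16]]
first-kind symbols [ij,l] = (1/2)(d_i g_jl + d_j g_il - d_l g_ij): [ss,s] = E_s/2 = 5/4, [ss,t] = F_s - E_t/2 = -5/4, [st,s] = E_t/2 = -13/4, [st,t] = G_s/2 = -10, [tt,s] = F_t - G_s/2 = 3, [tt,t] = G_t/2 = 0
Gamma^s_ij = (G*[ij,s] - F*[ij,t])/(EG - F^2), Gamma^t_ij = (E*[ij,t] - F*[ij,s])/(EG - F^2)
Gamma_sss = 1100/3701, Gamma_sst = -5828/3701, Gamma_stt = 3312/3701, Gamma_tss = -45/3701, Gamma_tst = -3328/3701, Gamma_ttt = 672/3701
X = (-3/4, -5/4), Y = (1, 1/6) at the point

Answer: (nabla_X Y)^s = 59303/14804, (nabla_X Y)^t = 90647/44412


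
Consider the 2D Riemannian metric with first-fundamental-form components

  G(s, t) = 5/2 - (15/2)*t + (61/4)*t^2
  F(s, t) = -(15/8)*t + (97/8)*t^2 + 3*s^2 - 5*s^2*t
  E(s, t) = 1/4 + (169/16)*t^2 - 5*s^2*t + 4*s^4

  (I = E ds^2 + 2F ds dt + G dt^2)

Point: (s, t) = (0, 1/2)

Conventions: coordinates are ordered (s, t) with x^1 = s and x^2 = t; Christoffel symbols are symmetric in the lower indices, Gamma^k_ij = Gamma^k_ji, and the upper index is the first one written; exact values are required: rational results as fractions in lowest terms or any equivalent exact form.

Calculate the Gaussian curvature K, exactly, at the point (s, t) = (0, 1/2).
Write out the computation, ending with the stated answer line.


E = 185/64, F = 67/32, G = 41/16, EG - F^2 = 387/128 at the point
E_s = 0, E_t = 169/16, F_s = 0, F_t = 41/4, G_s = 0, G_t = 31/4
E_tt = 169/8, F_st = 0, G_ss = 0
Using the Brioschi determinant formula for K from the metric derivatives:
M1 = [[-E_tt/2 + F_st - G_ss/2, E_s/2, F_s - E_t/2], [F_t - G_s/2, E, F], [G_t/2, F, G]] = [[-169/16, 0, -169/32], [41/4, 185/64, 67/32], [31/8, 67/32, 41/16]]; det M1 = -1410981/16384
M2 = [[0, E_t/2, G_s/2], [E_t/2, E, F], [G_s/2, F, G]] = [[0, 169/32, 0], [169/32, 185/64, 67/32], [0, 67/32, 41/16]]; det M2 = -1171001/16384
det M1 - det M2 = -59995/4096; K = -59995/4096 / (387/128)^2 = -239980/149769

Answer: K = -239980/149769


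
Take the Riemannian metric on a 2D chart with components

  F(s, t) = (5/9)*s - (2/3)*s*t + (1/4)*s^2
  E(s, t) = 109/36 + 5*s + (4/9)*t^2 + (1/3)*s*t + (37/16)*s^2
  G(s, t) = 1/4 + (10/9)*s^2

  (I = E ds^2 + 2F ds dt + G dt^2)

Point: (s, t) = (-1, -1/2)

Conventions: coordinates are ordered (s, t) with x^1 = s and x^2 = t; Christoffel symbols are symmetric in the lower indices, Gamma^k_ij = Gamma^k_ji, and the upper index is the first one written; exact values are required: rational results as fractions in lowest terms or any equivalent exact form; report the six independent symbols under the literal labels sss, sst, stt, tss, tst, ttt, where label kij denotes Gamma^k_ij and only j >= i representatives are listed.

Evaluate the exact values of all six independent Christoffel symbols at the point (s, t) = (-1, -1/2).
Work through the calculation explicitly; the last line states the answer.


E = 89/144, F = -23/36, G = 49/36 at the point
E_s = 5/24, E_t = -7/9, F_s = 7/18, F_t = 2/3, G_s = -20/9, G_t = 0
EG - F^2 = 2245/5184;  g^inv = (5184/2245) * [[49/36, 23/36], [23/36, 89/144]]
first-kind symbols [ij,l] = (1/2)(d_i g_jl + d_j g_il - d_l g_ij): [ss,s] = E_s/2 = 5/48, [ss,t] = F_s - E_t/2 = 7/9, [st,s] = E_t/2 = -7/18, [st,t] = G_s/2 = -10/9, [tt,s] = F_t - G_s/2 = 16/9, [tt,t] = G_t/2 = 0
Gamma^s_ij = (G*[ij,s] - F*[ij,t])/(EG - F^2), Gamma^t_ij = (E*[ij,t] - F*[ij,s])/(EG - F^2)

Answer: Gamma_sss = 3311/2245, Gamma_sst = -6424/2245, Gamma_stt = 12544/2245, Gamma_tss = 2837/2245, Gamma_tst = -4848/2245, Gamma_ttt = 5888/2245


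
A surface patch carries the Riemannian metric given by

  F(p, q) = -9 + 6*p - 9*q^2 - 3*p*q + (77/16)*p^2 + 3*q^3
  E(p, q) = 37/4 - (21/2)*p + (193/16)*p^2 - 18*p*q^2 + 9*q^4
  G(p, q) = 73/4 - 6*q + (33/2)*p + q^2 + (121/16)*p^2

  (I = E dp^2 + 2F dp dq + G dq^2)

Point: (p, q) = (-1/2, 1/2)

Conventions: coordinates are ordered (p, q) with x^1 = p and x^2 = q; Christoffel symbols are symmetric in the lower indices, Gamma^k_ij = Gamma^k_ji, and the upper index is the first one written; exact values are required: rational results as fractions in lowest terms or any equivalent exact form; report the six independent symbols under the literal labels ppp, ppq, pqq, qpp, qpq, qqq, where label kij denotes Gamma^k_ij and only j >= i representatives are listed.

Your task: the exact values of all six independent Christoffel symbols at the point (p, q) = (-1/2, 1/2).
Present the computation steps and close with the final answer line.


E = 1301/64, F = -763/64, G = 585/64 at the point
E_p = -433/16, E_q = 27/2, F_p = -5/16, F_q = -21/4, G_p = 143/16, G_q = -5
EG - F^2 = 44729/1024;  g^inv = (1024/44729) * [[585/64, 763/64], [763/64, 1301/64]]
first-kind symbols [ij,l] = (1/2)(d_i g_jl + d_j g_il - d_l g_ij): [pp,p] = E_p/2 = -433/32, [pp,q] = F_p - E_q/2 = -113/16, [pq,p] = E_q/2 = 27/4, [pq,q] = G_p/2 = 143/32, [qq,p] = F_q - G_p/2 = -311/32, [qq,q] = G_q/2 = -5/2
Gamma^p_ij = (G*[ij,p] - F*[ij,q])/(EG - F^2), Gamma^q_ij = (E*[ij,q] - F*[ij,p])/(EG - F^2)

Answer: Gamma_ppp = -425743/89458, Gamma_ppq = 235469/89458, Gamma_pqq = -242975/89458, Gamma_qpp = -624405/89458, Gamma_qpq = 350851/89458, Gamma_qqq = -341373/89458


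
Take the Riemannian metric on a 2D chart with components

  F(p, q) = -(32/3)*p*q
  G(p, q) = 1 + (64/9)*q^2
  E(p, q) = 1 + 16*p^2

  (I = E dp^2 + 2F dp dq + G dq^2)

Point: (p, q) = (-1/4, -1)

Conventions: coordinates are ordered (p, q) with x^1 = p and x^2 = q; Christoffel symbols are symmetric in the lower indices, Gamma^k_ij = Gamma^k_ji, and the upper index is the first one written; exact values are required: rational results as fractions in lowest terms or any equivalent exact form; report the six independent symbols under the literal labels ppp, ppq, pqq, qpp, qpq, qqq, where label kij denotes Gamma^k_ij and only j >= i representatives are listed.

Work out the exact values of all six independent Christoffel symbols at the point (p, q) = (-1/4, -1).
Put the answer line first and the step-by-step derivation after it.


Answer: Gamma_ppp = -18/41, Gamma_ppq = 0, Gamma_pqq = 12/41, Gamma_qpp = 48/41, Gamma_qpq = 0, Gamma_qqq = -32/41

E = 2, F = -8/3, G = 73/9 at the point
E_p = -8, E_q = 0, F_p = 32/3, F_q = 8/3, G_p = 0, G_q = -128/9
EG - F^2 = 82/9;  g^inv = (9/82) * [[73/9, 8/3], [8/3, 2]]
first-kind symbols [ij,l] = (1/2)(d_i g_jl + d_j g_il - d_l g_ij): [pp,p] = E_p/2 = -4, [pp,q] = F_p - E_q/2 = 32/3, [pq,p] = E_q/2 = 0, [pq,q] = G_p/2 = 0, [qq,p] = F_q - G_p/2 = 8/3, [qq,q] = G_q/2 = -64/9
Gamma^p_ij = (G*[ij,p] - F*[ij,q])/(EG - F^2), Gamma^q_ij = (E*[ij,q] - F*[ij,p])/(EG - F^2)


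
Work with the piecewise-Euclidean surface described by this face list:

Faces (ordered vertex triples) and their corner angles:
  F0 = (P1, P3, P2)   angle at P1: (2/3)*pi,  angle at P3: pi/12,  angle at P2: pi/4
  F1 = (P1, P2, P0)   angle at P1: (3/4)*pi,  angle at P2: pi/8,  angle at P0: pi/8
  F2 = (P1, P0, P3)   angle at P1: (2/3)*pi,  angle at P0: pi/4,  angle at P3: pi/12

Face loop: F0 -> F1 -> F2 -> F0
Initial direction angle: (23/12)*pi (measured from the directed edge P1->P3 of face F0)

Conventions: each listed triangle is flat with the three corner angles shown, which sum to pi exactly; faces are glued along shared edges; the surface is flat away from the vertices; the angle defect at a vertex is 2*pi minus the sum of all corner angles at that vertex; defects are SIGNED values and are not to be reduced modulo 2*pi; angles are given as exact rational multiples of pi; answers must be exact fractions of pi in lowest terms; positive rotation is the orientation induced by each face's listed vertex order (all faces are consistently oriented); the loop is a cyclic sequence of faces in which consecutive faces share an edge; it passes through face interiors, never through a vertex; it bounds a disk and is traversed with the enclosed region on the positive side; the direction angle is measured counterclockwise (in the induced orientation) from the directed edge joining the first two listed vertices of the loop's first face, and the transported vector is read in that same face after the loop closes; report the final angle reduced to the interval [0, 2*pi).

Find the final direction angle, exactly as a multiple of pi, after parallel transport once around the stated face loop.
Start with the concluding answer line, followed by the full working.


Answer: final direction angle = (11/6)*pi

enclosed vertex P1: corner angles sum to (25/12)*pi, defect = 2*pi - (25/12)*pi = -pi/12
summing the enclosed defects onto the initial angle, mod 2*pi in the induced orientation:
final angle = (23/12)*pi - pi/12 = (11/6)*pi (mod 2*pi)


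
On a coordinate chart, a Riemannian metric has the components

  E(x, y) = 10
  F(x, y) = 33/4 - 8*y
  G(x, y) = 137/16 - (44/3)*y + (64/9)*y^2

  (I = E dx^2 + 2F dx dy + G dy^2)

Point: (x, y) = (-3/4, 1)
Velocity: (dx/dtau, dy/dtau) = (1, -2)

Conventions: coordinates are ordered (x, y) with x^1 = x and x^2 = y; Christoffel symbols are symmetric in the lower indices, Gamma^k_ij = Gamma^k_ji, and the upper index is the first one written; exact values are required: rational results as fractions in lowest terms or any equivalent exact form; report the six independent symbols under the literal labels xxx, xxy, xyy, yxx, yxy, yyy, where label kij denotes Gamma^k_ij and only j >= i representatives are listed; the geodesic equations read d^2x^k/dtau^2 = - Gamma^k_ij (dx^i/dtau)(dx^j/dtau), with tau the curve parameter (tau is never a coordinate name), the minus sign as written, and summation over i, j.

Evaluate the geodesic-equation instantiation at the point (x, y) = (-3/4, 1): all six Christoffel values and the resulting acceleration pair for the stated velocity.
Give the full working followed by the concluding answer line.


E = 10, F = 1/4, G = 145/144 at the point
E_x = 0, E_y = 0, F_x = 0, F_y = -8, G_x = 0, G_y = -4/9
EG - F^2 = 1441/144;  g^inv = (144/1441) * [[145/144, -1/4], [-1/4, 10]]
first-kind symbols [ij,l] = (1/2)(d_i g_jl + d_j g_il - d_l g_ij): [xx,x] = E_x/2 = 0, [xx,y] = F_x - E_y/2 = 0, [xy,x] = E_y/2 = 0, [xy,y] = G_x/2 = 0, [yy,x] = F_y - G_x/2 = -8, [yy,y] = G_y/2 = -2/9
Gamma^x_ij = (G*[ij,x] - F*[ij,y])/(EG - F^2), Gamma^y_ij = (E*[ij,y] - F*[ij,x])/(EG - F^2)
Gamma_xxx = 0, Gamma_xxy = 0, Gamma_xyy = -1152/1441, Gamma_yxx = 0, Gamma_yxy = 0, Gamma_yyy = -32/1441
d^2x/dtau^2 = -(Gamma_xxx*(1)^2 + 2*Gamma_xxy*(1)*(-2) + Gamma_xyy*(-2)^2) = 4608/1441
d^2y/dtau^2 = -(Gamma_yxx*(1)^2 + 2*Gamma_yxy*(1)*(-2) + Gamma_yyy*(-2)^2) = 128/1441

Answer: Gamma_xxx = 0, Gamma_xxy = 0, Gamma_xyy = -1152/1441, Gamma_yxx = 0, Gamma_yxy = 0, Gamma_yyy = -32/1441; accelerations (d^2x/dtau^2, d^2y/dtau^2) = (4608/1441, 128/1441)


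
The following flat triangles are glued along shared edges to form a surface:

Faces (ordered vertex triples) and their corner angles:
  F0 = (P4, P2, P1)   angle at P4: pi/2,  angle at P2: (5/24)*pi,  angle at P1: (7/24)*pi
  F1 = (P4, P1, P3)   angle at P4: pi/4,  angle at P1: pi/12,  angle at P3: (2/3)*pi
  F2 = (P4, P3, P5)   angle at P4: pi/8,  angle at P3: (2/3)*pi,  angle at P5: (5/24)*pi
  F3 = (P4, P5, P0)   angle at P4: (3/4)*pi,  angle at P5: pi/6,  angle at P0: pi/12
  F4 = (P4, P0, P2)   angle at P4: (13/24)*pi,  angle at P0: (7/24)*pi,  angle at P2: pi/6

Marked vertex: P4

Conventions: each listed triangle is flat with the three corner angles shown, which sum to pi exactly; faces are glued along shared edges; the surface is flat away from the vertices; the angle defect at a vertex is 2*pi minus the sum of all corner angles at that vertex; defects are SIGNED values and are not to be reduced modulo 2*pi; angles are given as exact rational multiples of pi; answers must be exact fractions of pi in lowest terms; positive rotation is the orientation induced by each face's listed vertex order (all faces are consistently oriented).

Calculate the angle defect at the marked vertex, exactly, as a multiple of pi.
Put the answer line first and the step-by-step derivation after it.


Answer: defect(P4) = -pi/6

Sum of corner angles at P4: (13/6)*pi
defect = 2*pi - (13/6)*pi


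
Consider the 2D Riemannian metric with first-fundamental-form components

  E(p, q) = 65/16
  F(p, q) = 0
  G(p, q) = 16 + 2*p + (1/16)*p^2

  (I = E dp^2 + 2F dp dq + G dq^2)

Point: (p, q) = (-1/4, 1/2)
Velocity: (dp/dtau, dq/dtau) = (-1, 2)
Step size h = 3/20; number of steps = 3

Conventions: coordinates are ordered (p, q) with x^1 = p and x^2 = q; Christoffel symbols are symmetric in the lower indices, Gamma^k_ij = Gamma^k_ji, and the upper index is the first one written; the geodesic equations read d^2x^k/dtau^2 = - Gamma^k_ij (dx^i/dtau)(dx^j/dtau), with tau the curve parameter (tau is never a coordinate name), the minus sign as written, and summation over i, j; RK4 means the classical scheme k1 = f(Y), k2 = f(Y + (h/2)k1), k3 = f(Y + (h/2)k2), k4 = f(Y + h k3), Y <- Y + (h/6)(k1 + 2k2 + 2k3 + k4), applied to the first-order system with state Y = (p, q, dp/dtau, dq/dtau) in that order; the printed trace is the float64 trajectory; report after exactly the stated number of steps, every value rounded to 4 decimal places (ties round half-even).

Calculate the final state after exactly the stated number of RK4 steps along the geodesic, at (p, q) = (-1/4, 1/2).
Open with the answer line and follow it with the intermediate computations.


Answer: p = -0.5993, q = 1.4224, dp/dtau = -0.5474, dq/dtau = 2.0918

f(Y) = (dp/dtau, dq/dtau, -Gamma^p_ij Y'^i Y'^j, -Gamma^q_ij Y'^i Y'^j) with the Gammas evaluated at the stage position; h = 0.150000; intermediate values shown to 6 dp
step 0: p = -0.2500, q = 0.5000, dp/dtau = -1.0000, dq/dtau = 2.0000
step 1:
  k1: at (p, q) = (-0.250000, 0.500000), (dp/dtau, dq/dtau) = (-1.000000, 2.000000); Gamma_ppp = 0.000000, Gamma_ppq = 0.000000, Gamma_pqq = -0.242308, Gamma_qpp = 0.000000, Gamma_qpq = 0.063492, Gamma_qqq = 0.000000; k1 = (-1.000000, 2.000000, 0.969231, 0.253968)
  k2: at (p, q) = (-0.325000, 0.650000), (dp/dtau, dq/dtau) = (-0.927308, 2.019048); Gamma_ppp = 0.000000, Gamma_ppq = 0.000000, Gamma_pqq = -0.241154, Gamma_qpp = 0.000000, Gamma_qpq = 0.063796, Gamma_qqq = 0.000000; k2 = (-0.927308, 2.019048, 0.983077, 0.238887)
  k3: at (p, q) = (-0.319548, 0.651429), (dp/dtau, dq/dtau) = (-0.926269, 2.017917); Gamma_ppp = 0.000000, Gamma_ppq = 0.000000, Gamma_pqq = -0.241238, Gamma_qpp = 0.000000, Gamma_qpq = 0.063774, Gamma_qqq = 0.000000; k3 = (-0.926269, 2.017917, 0.982317, 0.238403)
  k4: at (p, q) = (-0.388940, 0.802687), (dp/dtau, dq/dtau) = (-0.852652, 2.035760); Gamma_ppp = 0.000000, Gamma_ppq = 0.000000, Gamma_pqq = -0.240170, Gamma_qpp = 0.000000, Gamma_qpq = 0.064057, Gamma_qqq = 0.000000; k4 = (-0.852652, 2.035760, 0.995342, 0.222380)
  Y <- Y + (h/6)(k1 + 2k2 + 2k3 + k4): p = -0.3890, q = 0.8027, dp/dtau = -0.8526, dq/dtau = 2.0358
step 2:
  k1: at (p, q) = (-0.388995, 0.802742), (dp/dtau, dq/dtau) = (-0.852616, 2.035773); Gamma_ppp = 0.000000, Gamma_ppq = 0.000000, Gamma_pqq = -0.240169, Gamma_qpp = 0.000000, Gamma_qpq = 0.064057, Gamma_qqq = 0.000000; k1 = (-0.852616, 2.035773, 0.995351, 0.222373)
  k2: at (p, q) = (-0.452941, 0.955425), (dp/dtau, dq/dtau) = (-0.777965, 2.052451); Gamma_ppp = 0.000000, Gamma_ppq = 0.000000, Gamma_pqq = -0.239186, Gamma_qpp = 0.000000, Gamma_qpq = 0.064321, Gamma_qqq = 0.000000; k2 = (-0.777965, 2.052451, 1.007582, 0.205407)
  k3: at (p, q) = (-0.447343, 0.956676), (dp/dtau, dq/dtau) = (-0.777047, 2.051179); Gamma_ppp = 0.000000, Gamma_ppq = 0.000000, Gamma_pqq = -0.239272, Gamma_qpp = 0.000000, Gamma_qpq = 0.064298, Gamma_qqq = 0.000000; k3 = (-0.777047, 2.051179, 1.006696, 0.204963)
  k4: at (p, q) = (-0.505552, 1.110419), (dp/dtau, dq/dtau) = (-0.701612, 2.066518); Gamma_ppp = 0.000000, Gamma_ppq = 0.000000, Gamma_pqq = -0.238376, Gamma_qpp = 0.000000, Gamma_qpq = 0.064539, Gamma_qqq = 0.000000; k4 = (-0.701612, 2.066518, 1.017984, 0.187150)
  Y <- Y + (h/6)(k1 + 2k2 + 2k3 + k4): p = -0.5056, q = 1.1105, dp/dtau = -0.7016, dq/dtau = 2.0665
step 3:
  k1: at (p, q) = (-0.505601, 1.110481), (dp/dtau, dq/dtau) = (-0.701569, 2.066530); Gamma_ppp = 0.000000, Gamma_ppq = 0.000000, Gamma_pqq = -0.238375, Gamma_qpp = 0.000000, Gamma_qpq = 0.064539, Gamma_qqq = 0.000000; k1 = (-0.701569, 2.066530, 1.017993, 0.187140)
  k2: at (p, q) = (-0.558219, 1.265471), (dp/dtau, dq/dtau) = (-0.625219, 2.080565); Gamma_ppp = 0.000000, Gamma_ppq = 0.000000, Gamma_pqq = -0.237566, Gamma_qpp = 0.000000, Gamma_qpq = 0.064759, Gamma_qqq = 0.000000; k2 = (-0.625219, 2.080565, 1.028364, 0.168479)
  k3: at (p, q) = (-0.552493, 1.266523), (dp/dtau, dq/dtau) = (-0.624441, 2.079166); Gamma_ppp = 0.000000, Gamma_ppq = 0.000000, Gamma_pqq = -0.237654, Gamma_qpp = 0.000000, Gamma_qpq = 0.064735, Gamma_qqq = 0.000000; k3 = (-0.624441, 2.079166, 1.027361, 0.168094)
  k4: at (p, q) = (-0.599268, 1.422356), (dp/dtau, dq/dtau) = (-0.547464, 2.091744); Gamma_ppp = 0.000000, Gamma_ppq = 0.000000, Gamma_pqq = -0.236934, Gamma_qpp = 0.000000, Gamma_qpq = 0.064932, Gamma_qqq = 0.000000; k4 = (-0.547464, 2.091744, 1.036681, 0.148714)
  Y <- Y + (h/6)(k1 + 2k2 + 2k3 + k4): p = -0.5993, q = 1.4224, dp/dtau = -0.5474, dq/dtau = 2.0918


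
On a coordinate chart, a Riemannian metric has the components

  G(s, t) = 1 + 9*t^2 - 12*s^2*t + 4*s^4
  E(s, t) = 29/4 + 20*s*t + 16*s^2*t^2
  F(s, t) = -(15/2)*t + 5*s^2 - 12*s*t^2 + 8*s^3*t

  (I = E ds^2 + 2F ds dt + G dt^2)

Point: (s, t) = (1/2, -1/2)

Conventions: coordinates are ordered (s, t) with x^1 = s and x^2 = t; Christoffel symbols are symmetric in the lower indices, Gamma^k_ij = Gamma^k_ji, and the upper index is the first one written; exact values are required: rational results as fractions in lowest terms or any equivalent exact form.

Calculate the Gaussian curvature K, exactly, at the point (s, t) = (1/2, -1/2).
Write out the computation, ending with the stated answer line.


E = 13/4, F = 3, G = 5, EG - F^2 = 29/4 at the point
E_s = -6, E_t = 6, F_s = -1, F_t = -1/2, G_s = 8, G_t = -12
E_tt = 8, F_st = 18, G_ss = 24
Compute both Brioschi determinants and normalise by (EG - F^2)^2.
M1 = [[-E_tt/2 + F_st - G_ss/2, E_s/2, F_s - E_t/2], [F_t - G_s/2, E, F], [G_t/2, F, G]] = [[2, -3, -4], [-9/2, 13/4, 3], [-6, 3, 5]]; det M1 = -23
M2 = [[0, E_t/2, G_s/2], [E_t/2, E, F], [G_s/2, F, G]] = [[0, 3, 4], [3, 13/4, 3], [4, 3, 5]]; det M2 = -25
det M1 - det M2 = 2; K = 2 / (29/4)^2 = 32/841

Answer: K = 32/841


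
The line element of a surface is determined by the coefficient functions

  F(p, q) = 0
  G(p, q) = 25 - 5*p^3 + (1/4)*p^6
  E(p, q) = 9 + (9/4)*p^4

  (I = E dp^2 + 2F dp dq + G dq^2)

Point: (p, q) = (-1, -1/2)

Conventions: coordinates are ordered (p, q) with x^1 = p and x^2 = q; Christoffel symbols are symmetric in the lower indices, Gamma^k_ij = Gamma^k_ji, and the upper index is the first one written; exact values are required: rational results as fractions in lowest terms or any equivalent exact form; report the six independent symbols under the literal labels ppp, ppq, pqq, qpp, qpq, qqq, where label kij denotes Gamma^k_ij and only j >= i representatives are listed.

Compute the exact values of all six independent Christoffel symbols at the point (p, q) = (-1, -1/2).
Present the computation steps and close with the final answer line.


E = 45/4, F = 0, G = 121/4 at the point
E_p = -9, E_q = 0, F_p = 0, F_q = 0, G_p = -33/2, G_q = 0
EG - F^2 = 5445/16;  g^inv = (16/5445) * [[121/4, 0], [0, 45/4]]
first-kind symbols [ij,l] = (1/2)(d_i g_jl + d_j g_il - d_l g_ij): [pp,p] = E_p/2 = -9/2, [pp,q] = F_p - E_q/2 = 0, [pq,p] = E_q/2 = 0, [pq,q] = G_p/2 = -33/4, [qq,p] = F_q - G_p/2 = 33/4, [qq,q] = G_q/2 = 0
Gamma^p_ij = (G*[ij,p] - F*[ij,q])/(EG - F^2), Gamma^q_ij = (E*[ij,q] - F*[ij,p])/(EG - F^2)

Answer: Gamma_ppp = -2/5, Gamma_ppq = 0, Gamma_pqq = 11/15, Gamma_qpp = 0, Gamma_qpq = -3/11, Gamma_qqq = 0


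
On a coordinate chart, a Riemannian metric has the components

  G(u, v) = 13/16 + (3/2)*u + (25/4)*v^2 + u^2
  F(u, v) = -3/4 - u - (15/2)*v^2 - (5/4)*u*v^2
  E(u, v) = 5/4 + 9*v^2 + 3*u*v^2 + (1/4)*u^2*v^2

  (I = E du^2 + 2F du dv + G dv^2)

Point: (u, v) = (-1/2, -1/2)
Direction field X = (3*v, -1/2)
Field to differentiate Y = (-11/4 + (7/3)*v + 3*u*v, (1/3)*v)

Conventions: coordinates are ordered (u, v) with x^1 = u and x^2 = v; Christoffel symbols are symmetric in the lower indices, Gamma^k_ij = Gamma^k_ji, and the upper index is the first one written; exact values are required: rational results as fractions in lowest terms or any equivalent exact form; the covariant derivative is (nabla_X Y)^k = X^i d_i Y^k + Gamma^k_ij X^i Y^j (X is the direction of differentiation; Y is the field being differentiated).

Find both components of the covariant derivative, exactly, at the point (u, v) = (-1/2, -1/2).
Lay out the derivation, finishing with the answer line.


E = 201/64, F = -63/32, G = 15/8 at the point
E_u = 11/16, E_v = -121/16, F_u = -21/16, F_v = 55/8, G_u = 1/2, G_v = -25/4
EG - F^2 = 2061/1024;  g^inv = (1024/2061) * [[15/8, 63/32], [63/32, 201/64]]
first-kind symbols [ij,l] = (1/2)(d_i g_jl + d_j g_il - d_l g_ij): [uu,u] = E_u/2 = 11/32, [uu,v] = F_u - E_v/2 = 79/32, [uv,u] = E_v/2 = -121/32, [uv,v] = G_u/2 = 1/4, [vv,u] = F_v - G_u/2 = 53/8, [vv,v] = G_v/2 = -25/8
Gamma^u_ij = (G*[ij,u] - F*[ij,v])/(EG - F^2), Gamma^v_ij = (E*[ij,v] - F*[ij,u])/(EG - F^2)
Gamma_uuu = 1879/687, Gamma_uuv = -2252/687, Gamma_uvv = 2140/687, Gamma_vuu = 5755/1374, Gamma_vuv = -2273/687, Gamma_vvv = 1102/687
X = (-3/2, -1/2), Y = (-19/6, -1/6) at the point

Answer: (nabla_X Y)^u = 74813/8244, (nabla_X Y)^v = 227479/16488


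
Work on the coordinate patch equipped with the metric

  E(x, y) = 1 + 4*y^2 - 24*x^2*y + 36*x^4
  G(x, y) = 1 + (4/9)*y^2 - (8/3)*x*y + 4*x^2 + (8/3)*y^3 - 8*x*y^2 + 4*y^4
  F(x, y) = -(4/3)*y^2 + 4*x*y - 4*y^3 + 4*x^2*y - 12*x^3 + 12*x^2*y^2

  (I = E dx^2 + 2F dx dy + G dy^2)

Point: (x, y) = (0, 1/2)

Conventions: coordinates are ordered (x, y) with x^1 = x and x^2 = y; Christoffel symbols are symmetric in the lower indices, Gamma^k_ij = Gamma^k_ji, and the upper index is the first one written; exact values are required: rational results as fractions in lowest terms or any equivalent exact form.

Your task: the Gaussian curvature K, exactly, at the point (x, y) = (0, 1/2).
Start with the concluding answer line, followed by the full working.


Answer: K = -5184/9409

E = 2, F = -5/6, G = 61/36, EG - F^2 = 97/36 at the point
E_x = 0, E_y = 4, F_x = 2, F_y = -13/3, G_x = -10/3, G_y = 40/9
E_yy = 8, F_xy = 4, G_xx = 8
Compute both Brioschi determinants and normalise by (EG - F^2)^2.
M1 = [[-E_yy/2 + F_xy - G_xx/2, E_x/2, F_x - E_y/2], [F_y - G_x/2, E, F], [G_y/2, F, G]] = [[-4, 0, 0], [-8/3, 2, -5/6], [20/9, -5/6, 61/36]]; det M1 = -97/9
M2 = [[0, E_y/2, G_x/2], [E_y/2, E, F], [G_x/2, F, G]] = [[0, 2, -5/3], [2, 2, -5/6], [-5/3, -5/6, 61/36]]; det M2 = -61/9
det M1 - det M2 = -4; K = -4 / (97/36)^2 = -5184/9409


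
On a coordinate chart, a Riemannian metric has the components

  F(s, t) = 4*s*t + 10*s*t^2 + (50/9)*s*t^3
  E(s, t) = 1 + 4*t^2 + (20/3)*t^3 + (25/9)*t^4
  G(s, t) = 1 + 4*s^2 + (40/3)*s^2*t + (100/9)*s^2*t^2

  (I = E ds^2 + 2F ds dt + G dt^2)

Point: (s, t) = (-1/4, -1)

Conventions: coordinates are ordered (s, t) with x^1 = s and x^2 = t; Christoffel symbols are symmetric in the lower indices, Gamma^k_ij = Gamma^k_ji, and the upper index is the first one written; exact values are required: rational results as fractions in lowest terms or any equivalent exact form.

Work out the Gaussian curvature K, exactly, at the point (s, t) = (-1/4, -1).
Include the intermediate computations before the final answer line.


E = 10/9, F = -1/9, G = 10/9, EG - F^2 = 11/9 at the point
E_s = 0, E_t = 8/9, F_s = 4/9, F_t = -1/6, G_s = -8/9, G_t = -5/9
E_tt = 4/3, F_st = 2/3, G_ss = 32/9
Brioschi: K = (det M1 - det M2) / (EG - F^2)^2 with the standard first/second-derivative matrices M1, M2.
M1 = [[-E_tt/2 + F_st - G_ss/2, E_s/2, F_s - E_t/2], [F_t - G_s/2, E, F], [G_t/2, F, G]] = [[-16/9, 0, 0], [5/18, 10/9, -1/9], [-5/18, -1/9, 10/9]]; det M1 = -176/81
M2 = [[0, E_t/2, G_s/2], [E_t/2, E, F], [G_s/2, F, G]] = [[0, 4/9, -4/9], [4/9, 10/9, -1/9], [-4/9, -1/9, 10/9]]; det M2 = -32/81
det M1 - det M2 = -16/9; K = -16/9 / (11/9)^2 = -144/121

Answer: K = -144/121


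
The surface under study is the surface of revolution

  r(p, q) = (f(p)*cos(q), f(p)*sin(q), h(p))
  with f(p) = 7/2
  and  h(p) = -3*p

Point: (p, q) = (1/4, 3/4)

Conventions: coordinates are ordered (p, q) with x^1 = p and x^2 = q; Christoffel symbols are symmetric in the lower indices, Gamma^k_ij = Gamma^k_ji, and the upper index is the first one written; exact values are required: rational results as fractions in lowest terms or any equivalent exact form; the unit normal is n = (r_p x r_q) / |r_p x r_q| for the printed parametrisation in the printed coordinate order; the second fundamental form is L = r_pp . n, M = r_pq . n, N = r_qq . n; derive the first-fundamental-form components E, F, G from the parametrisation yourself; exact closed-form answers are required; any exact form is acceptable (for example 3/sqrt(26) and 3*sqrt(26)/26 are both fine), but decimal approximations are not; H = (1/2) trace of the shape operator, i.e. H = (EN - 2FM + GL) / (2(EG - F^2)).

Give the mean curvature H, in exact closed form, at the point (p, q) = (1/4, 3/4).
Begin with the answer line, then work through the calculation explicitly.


Answer: H = -1/7

f = 7/2, f' = 0, f'' = 0, h' = -3, h'' = 0
E = 9, F = 0, G = 49/4; answer radicand W^2 = 9
unnormalised second-form numerators: l = 0, m = 0, n = -21/2; L = l/sqrt(9), and similarly M = m/sqrt(W^2), N = n/sqrt(W^2)
H = (E*n - 2*F*m + G*l) / (2*(EG - F^2)*sqrt(W^2)); E*n - 2*F*m + G*l = -189/2, EG - F^2 = 441/4, so H = (-3/7)/sqrt(9)


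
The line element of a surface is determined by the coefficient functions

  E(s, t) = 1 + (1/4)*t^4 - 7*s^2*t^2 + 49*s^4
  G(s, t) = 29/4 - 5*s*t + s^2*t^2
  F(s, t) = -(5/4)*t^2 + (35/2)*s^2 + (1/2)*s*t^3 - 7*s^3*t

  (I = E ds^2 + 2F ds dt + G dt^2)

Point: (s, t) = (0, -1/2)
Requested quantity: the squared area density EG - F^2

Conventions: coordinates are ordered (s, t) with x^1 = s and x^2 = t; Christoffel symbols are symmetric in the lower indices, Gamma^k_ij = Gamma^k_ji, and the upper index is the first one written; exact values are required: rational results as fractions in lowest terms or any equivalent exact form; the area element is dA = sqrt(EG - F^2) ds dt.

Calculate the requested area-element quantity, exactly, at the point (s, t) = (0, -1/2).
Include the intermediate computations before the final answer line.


E = 65/64, F = -5/16, G = 29/4; EG - F^2 = 465/64

Answer: EG - F^2 = 465/64


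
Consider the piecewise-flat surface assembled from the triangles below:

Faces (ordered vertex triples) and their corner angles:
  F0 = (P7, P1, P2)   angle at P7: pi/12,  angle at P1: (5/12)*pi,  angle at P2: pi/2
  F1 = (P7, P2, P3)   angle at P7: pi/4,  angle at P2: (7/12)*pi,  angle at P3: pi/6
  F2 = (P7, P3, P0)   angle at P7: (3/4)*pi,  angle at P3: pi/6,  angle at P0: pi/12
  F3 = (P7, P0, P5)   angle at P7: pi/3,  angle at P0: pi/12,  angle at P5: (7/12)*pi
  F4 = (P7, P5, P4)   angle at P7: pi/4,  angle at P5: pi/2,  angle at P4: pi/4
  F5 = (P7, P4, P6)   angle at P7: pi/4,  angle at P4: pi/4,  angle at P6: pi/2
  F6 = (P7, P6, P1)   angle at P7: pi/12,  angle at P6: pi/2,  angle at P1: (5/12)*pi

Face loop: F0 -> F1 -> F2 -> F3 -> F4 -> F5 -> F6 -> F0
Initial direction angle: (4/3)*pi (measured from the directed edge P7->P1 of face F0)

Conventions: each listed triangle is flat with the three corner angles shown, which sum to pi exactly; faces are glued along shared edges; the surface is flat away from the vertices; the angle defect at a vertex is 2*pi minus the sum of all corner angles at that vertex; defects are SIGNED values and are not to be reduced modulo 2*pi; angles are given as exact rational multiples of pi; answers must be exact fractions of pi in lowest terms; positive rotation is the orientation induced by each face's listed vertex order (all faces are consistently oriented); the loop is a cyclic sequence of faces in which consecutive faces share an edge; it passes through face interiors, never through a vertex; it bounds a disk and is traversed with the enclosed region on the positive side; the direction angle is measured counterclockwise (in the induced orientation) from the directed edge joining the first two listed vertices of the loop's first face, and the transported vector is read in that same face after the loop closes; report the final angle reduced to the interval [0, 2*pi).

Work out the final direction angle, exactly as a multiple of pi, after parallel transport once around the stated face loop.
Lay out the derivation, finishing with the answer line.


enclosed vertex P7: corner angles sum to 2*pi, defect = 2*pi - 2*pi = 0
holonomy = initial angle + sum of enclosed defects (mod 2*pi), positive in the induced orientation
final angle = (4/3)*pi + 0 = (4/3)*pi (mod 2*pi)

Answer: final direction angle = (4/3)*pi


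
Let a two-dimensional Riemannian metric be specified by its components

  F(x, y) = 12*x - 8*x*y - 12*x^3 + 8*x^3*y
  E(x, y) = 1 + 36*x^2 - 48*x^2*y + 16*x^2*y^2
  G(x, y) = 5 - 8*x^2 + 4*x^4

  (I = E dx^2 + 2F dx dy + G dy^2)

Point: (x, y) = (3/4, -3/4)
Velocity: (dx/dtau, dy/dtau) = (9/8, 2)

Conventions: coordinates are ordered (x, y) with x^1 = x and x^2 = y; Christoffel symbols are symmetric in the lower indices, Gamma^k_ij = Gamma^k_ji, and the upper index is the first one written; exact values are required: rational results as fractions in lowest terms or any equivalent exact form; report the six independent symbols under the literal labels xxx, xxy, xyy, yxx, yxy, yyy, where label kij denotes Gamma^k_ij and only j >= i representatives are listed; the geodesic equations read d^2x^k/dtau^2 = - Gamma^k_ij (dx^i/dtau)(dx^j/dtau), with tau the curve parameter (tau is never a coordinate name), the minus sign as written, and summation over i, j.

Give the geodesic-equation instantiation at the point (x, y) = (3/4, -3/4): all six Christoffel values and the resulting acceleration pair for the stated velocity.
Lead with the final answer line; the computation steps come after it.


Answer: Gamma_xxx = 3888/3029, Gamma_xxy = -1296/3029, Gamma_xyy = 0, Gamma_yxx = 504/3029, Gamma_yxy = -168/3029, Gamma_yyy = 0; accelerations (d^2x/dtau^2, d^2y/dtau^2) = (3645/12116, 945/24232)

E = 745/16, F = 189/32, G = 113/64 at the point
E_x = 243/2, E_y = -81/2, F_x = -99/8, F_y = -21/8, G_x = -21/4, G_y = 0
EG - F^2 = 3029/64;  g^inv = (64/3029) * [[113/64, -189/32], [-189/32, 745/16]]
first-kind symbols [ij,l] = (1/2)(d_i g_jl + d_j g_il - d_l g_ij): [xx,x] = E_x/2 = 243/4, [xx,y] = F_x - E_y/2 = 63/8, [xy,x] = E_y/2 = -81/4, [xy,y] = G_x/2 = -21/8, [yy,x] = F_y - G_x/2 = 0, [yy,y] = G_y/2 = 0
Gamma^x_ij = (G*[ij,x] - F*[ij,y])/(EG - F^2), Gamma^y_ij = (E*[ij,y] - F*[ij,x])/(EG - F^2)
Gamma_xxx = 3888/3029, Gamma_xxy = -1296/3029, Gamma_xyy = 0, Gamma_yxx = 504/3029, Gamma_yxy = -168/3029, Gamma_yyy = 0
d^2x/dtau^2 = -(Gamma_xxx*(9/8)^2 + 2*Gamma_xxy*(9/8)*(2) + Gamma_xyy*(2)^2) = 3645/12116
d^2y/dtau^2 = -(Gamma_yxx*(9/8)^2 + 2*Gamma_yxy*(9/8)*(2) + Gamma_yyy*(2)^2) = 945/24232


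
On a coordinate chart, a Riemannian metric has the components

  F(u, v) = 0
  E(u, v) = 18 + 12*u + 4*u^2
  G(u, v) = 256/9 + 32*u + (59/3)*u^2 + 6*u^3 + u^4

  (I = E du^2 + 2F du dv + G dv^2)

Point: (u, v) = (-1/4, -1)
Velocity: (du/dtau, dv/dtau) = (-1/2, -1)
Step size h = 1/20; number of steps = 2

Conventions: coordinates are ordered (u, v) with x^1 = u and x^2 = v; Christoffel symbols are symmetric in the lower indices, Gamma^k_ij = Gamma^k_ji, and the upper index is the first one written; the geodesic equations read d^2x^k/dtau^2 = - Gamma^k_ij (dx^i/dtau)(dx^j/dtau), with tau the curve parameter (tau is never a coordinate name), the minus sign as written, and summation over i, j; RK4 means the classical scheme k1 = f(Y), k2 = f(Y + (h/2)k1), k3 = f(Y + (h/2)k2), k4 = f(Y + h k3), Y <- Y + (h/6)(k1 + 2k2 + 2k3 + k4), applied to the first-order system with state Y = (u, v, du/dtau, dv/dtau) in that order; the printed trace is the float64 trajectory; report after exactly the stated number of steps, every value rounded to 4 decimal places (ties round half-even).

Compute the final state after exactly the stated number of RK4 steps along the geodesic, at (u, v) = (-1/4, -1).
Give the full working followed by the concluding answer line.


f(Y) = (du/dtau, dv/dtau, -Gamma^u_ij Y'^i Y'^j, -Gamma^v_ij Y'^i Y'^j) with the Gammas evaluated at the stage position; h = 0.050000; intermediate values shown to 6 dp
step 0: u = -0.2500, v = -1.0000, du/dtau = -0.5000, dv/dtau = -1.0000
step 1:
  k1: at (u, v) = (-0.250000, -1.000000), (du/dtau, dv/dtau) = (-0.500000, -1.000000); Gamma_uuu = 0.327869, Gamma_uuv = 0.000000, Gamma_uvv = -0.761612, Gamma_vuu = 0.000000, Gamma_vuv = 0.538117, Gamma_vvv = 0.000000; k1 = (-0.500000, -1.000000, 0.679645, -0.538117)
  k2: at (u, v) = (-0.262500, -1.025000), (du/dtau, dv/dtau) = (-0.483009, -1.013453); Gamma_uuu = 0.327259, Gamma_uuv = 0.000000, Gamma_uvv = -0.755108, Gamma_vuu = 0.000000, Gamma_vuv = 0.536325, Gamma_vvv = 0.000000; k2 = (-0.483009, -1.013453, 0.699213, -0.525069)
  k3: at (u, v) = (-0.262075, -1.025336), (du/dtau, dv/dtau) = (-0.482520, -1.013127); Gamma_uuu = 0.327281, Gamma_uuv = 0.000000, Gamma_uvv = -0.755329, Gamma_vuu = 0.000000, Gamma_vuv = 0.536387, Gamma_vvv = 0.000000; k3 = (-0.482520, -1.013127, 0.699090, -0.524429)
  k4: at (u, v) = (-0.274126, -1.050656), (du/dtau, dv/dtau) = (-0.465045, -1.026221); Gamma_uuu = 0.326659, Gamma_uuv = 0.000000, Gamma_uvv = -0.749045, Gamma_vuu = 0.000000, Gamma_vuv = 0.534604, Gamma_vvv = 0.000000; k4 = (-0.465045, -1.026221, 0.718196, -0.510269)
  Y <- Y + (h/6)(k1 + 2k2 + 2k3 + k4): u = -0.2741, v = -1.0507, du/dtau = -0.4650, dv/dtau = -1.0262
step 2:
  k1: at (u, v) = (-0.274134, -1.050662), (du/dtau, dv/dtau) = (-0.465046, -1.026228); Gamma_uuu = 0.326658, Gamma_uuv = 0.000000, Gamma_uvv = -0.749041, Gamma_vuu = 0.000000, Gamma_vuv = 0.534603, Gamma_vvv = 0.000000; k1 = (-0.465046, -1.026228, 0.718202, -0.510272)
  k2: at (u, v) = (-0.285760, -1.076317), (du/dtau, dv/dtau) = (-0.447091, -1.038985); Gamma_uuu = 0.326025, Gamma_uuv = 0.000000, Gamma_uvv = -0.742964, Gamma_vuu = 0.000000, Gamma_vuv = 0.532829, Gamma_vvv = 0.000000; k2 = (-0.447091, -1.038985, 0.736852, -0.495020)
  k3: at (u, v) = (-0.285311, -1.076636), (du/dtau, dv/dtau) = (-0.446625, -1.038604); Gamma_uuu = 0.326050, Gamma_uuv = 0.000000, Gamma_uvv = -0.743198, Gamma_vuu = 0.000000, Gamma_vuv = 0.532898, Gamma_vvv = 0.000000; k3 = (-0.446625, -1.038604, 0.736648, -0.494387)
  k4: at (u, v) = (-0.296465, -1.102592), (du/dtau, dv/dtau) = (-0.428214, -1.050948); Gamma_uuu = 0.325412, Gamma_uuv = 0.000000, Gamma_uvv = -0.737356, Gamma_vuu = 0.000000, Gamma_vuv = 0.531147, Gamma_vvv = 0.000000; k4 = (-0.428214, -1.050948, 0.754733, -0.478065)
  Y <- Y + (h/6)(k1 + 2k2 + 2k3 + k4): u = -0.2965, v = -1.1026, du/dtau = -0.4282, dv/dtau = -1.0510

Answer: u = -0.2965, v = -1.1026, du/dtau = -0.4282, dv/dtau = -1.0510
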